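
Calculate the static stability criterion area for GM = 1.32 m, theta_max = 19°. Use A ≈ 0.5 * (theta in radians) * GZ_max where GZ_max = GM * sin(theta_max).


Formula: GZ_max = GM * sin(theta); Area = 0.5 * theta_rad * GZ_max
Step 1 — GZ_max = 1.32 * sin(19°) = 1.32 * 0.325568 = 0.42975 m
Step 2 — theta_rad = 19 * pi/180 = 0.331613 rad
Step 3 — Area = 0.5 * 0.331613 * 0.42975 ≈ 0.071255 m·rad (5 s.f.)

0.071255 m·rad


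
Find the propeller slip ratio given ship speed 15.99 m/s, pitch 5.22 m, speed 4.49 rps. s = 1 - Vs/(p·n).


Formula: s = 1 - Vs / (p * n)
Step 1 — p * n = 5.22 * 4.49 = 23.4378
Step 2 — Vs / (p*n) = 15.99 / 23.4378 = 0.682231 (6 d.p.)
Step 3 — s = 1 - 0.682231 = 0.317769

0.317769


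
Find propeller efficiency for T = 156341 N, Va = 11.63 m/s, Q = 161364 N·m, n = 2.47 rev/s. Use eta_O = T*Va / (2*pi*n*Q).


Formula: eta = T * Va / (2 * pi * n * Q)
Step 1 — numerator = T * Va = 156341 * 11.63 = 1818245.83
Step 2 — 2 * pi * n = 2 * pi * 2.47 = 15.519468
Step 3 — denominator = 15.519468 * 161364 = 2504283.43
Step 4 — eta = 1818245.83 / 2504283.43 ≈ 0.72605 (5 s.f.)

0.72605


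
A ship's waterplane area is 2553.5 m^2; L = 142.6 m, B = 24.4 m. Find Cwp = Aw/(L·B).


Formula: Cwp = Aw / (L * B)
Step 1 — L * B = 142.6 * 24.4 = 3479.44 m^2
Step 2 — Cwp = 2553.5 / 3479.44 ≈ 0.73388 (5 s.f.)

0.73388


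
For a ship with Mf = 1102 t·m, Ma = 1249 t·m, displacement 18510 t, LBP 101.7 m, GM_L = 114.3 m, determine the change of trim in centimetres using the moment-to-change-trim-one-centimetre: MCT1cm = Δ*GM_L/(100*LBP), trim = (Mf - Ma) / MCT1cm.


Formula: net trimming moment = Mf - Ma; MCT1cm = Δ*GM_L/(100*LBP); trim = net moment / MCT1cm
Step 1 — net trimming moment = 1102 - 1249 = -147 t·m
Step 2 — MCT1cm = 18510 * 114.3 / (100 * 101.7) = 208.0327 t·m/cm
Step 3 — trim = -147 / 208.0327 ≈ -0.70662 cm (5 s.f.)

-0.70662 cm


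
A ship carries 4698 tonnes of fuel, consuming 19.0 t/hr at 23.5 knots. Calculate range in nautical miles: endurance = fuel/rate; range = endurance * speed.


Formula: endurance = fuel / rate; range = endurance * speed
Step 1 — endurance = 4698 / 19.0 = 247.2632 hours
Step 2 — range = 247.2632 * 23.5 ≈ 5810.7 nautical miles (5 s.f.)

5810.7 NM


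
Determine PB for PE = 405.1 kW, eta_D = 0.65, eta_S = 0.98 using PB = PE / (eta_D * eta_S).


Formula: PB = PE / (eta_D * eta_S)
Step 1 — combined efficiency = eta_D * eta_S = 0.65 * 0.98 = 0.637
Step 2 — PB = 405.1 / 0.637 ≈ 635.95 kW (5 s.f.)

635.95 kW


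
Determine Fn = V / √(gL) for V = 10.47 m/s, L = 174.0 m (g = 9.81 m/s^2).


Formula: Fn = V / sqrt(g * L)
Step 1 — g * L = 9.81 * 174.0 = 1706.94
Step 2 — sqrt(g * L) = sqrt(1706.94) = 41.31513
Step 3 — Fn = 10.47 / 41.31513 ≈ 0.25342 (5 s.f.)

0.25342


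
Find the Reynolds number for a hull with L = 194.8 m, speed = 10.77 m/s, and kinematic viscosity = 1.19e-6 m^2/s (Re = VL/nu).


Formula: Re = V * L / nu
Step 1 — V * L = 10.77 * 194.8 = 2097.996 m^2/s
Step 2 — Re = 2097.996 / 1.19e-6 = 1.76e+09

1.76e+09


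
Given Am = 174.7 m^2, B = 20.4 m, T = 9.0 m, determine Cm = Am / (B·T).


Formula: Cm = Am / (B * T)
Step 1 — B * T = 20.4 * 9.0 = 183.6 m^2
Step 2 — Cm = 174.7 / 183.6 ≈ 0.95153 (5 s.f.)

0.95153


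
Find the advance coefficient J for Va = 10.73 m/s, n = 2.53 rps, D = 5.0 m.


Formula: J = Va / (n * D)
Step 1 — n * D = 2.53 * 5.0 = 12.65
Step 2 — J = 10.73 / 12.65 ≈ 0.84822 (5 s.f.)

0.84822


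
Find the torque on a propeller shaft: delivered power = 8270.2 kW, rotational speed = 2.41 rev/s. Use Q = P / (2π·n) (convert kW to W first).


Formula: Q = P_W / (2 * pi * n)
Step 1 — P_W = 8270.2 kW * 1000 = 8270200.0 W
Step 2 — 2 * pi * n = 2 * pi * 2.41 = 15.142477
Step 3 — Q = 8270200.0 / 15.142477 ≈ 546160 N·m (5 s.f.)

546160 N·m


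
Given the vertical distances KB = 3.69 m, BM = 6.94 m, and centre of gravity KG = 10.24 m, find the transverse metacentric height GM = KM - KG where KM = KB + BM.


Formula: GM = KB + BM - KG
Step 1 — KM = KB + BM = 3.69 + 6.94 = 10.63 m
Step 2 — GM = KM - KG = 10.63 - 10.24 = 0.39 m

0.39 m


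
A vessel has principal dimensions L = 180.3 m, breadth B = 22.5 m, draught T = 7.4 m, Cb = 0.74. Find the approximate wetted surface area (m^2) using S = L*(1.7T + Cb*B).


Formula: S = 1.7*L*T + V/T with V = Cb*L*B*T, i.e. S = L * (1.7*T + Cb*B)
Step 1 — 1.7*T = 1.7 * 7.4 = 12.58 m
Step 2 — Cb*B = 0.74 * 22.5 = 16.65 m
Step 3 — 1.7*T + Cb*B = 12.58 + 16.65 = 29.23 m
Step 4 — S = 180.3 * 29.23 ≈ 5270.2 m^2 (5 s.f.)

5270.2 m^2


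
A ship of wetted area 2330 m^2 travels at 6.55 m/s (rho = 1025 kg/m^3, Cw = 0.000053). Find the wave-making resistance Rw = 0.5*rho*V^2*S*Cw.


Formula: Rw = 0.5 * rho * V^2 * S * Cw
Step 1 — V^2 = 6.55^2 = 42.9025
Step 2 — 0.5 * rho * V^2 = 0.5 * 1025 * 42.9025 = 21987.53125
Step 3 — Rw = 21987.53125 * 2330 * 0.000053 ≈ 2715.2 N (5 s.f.)

2715.2 N


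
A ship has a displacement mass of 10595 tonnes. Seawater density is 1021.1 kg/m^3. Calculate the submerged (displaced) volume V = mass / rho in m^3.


Formula: V = mass / rho
Step 1 — convert tonnes to kg: 10595 t * 1000 = 10595000 kg
Step 2 — V = 10595000 / 1021.1 ≈ 10376 m^3 (5 s.f.)

10376 m^3


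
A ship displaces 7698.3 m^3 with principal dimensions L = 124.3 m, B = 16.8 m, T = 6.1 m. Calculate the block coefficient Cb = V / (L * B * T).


Formula: Cb = V / (L * B * T)
Step 1 — L * B * T = 124.3 * 16.8 * 6.1 = 12738.264 m^3
Step 2 — Cb = 7698.3 / 12738.264 ≈ 0.60434 (5 s.f.)

0.60434


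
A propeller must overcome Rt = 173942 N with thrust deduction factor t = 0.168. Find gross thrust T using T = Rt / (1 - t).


Formula: T = Rt / (1 - t)
Step 1 — (1 - t) = 1 - 0.168 = 0.832
Step 2 — T = 173942 / 0.832 ≈ 209060 N (5 s.f.)

209060 N


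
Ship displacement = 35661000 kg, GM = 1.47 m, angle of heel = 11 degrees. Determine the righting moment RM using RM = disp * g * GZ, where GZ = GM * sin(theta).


Formula: GZ = GM * sin(theta); RM = disp * g * GZ
Step 1 — GZ = 1.47 * sin(11°) = 1.47 * 0.190809 = 0.280489 m
Step 2 — RM = 35661000 * 9.81 * 0.280489 ≈ 98125000 N·m (5 s.f.)

98125000 N·m


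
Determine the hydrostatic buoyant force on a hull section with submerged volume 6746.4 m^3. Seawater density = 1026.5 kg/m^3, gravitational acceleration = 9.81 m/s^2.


Formula: Fb = rho * g * V
Substituting: Fb = 1026.5 * 9.81 * 6746.4
Intermediate: 1026.5 * 9.81 = 10069.965
Result: Fb = 10069.965 * 6746.4 ≈ 67936000 N (5 s.f.)

67936000 N


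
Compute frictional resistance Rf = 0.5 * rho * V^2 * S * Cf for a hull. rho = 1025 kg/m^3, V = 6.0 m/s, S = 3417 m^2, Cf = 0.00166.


Formula: Rf = 0.5 * rho * V^2 * S * Cf
Step 1 — V^2 = 6.0^2 = 36.0
Step 2 — 0.5 * rho * V^2 = 0.5 * 1025 * 36.0 = 18450.0
Step 3 — Rf = 18450.0 * 3417 * 0.00166 ≈ 104650 N (5 s.f.)

104650 N


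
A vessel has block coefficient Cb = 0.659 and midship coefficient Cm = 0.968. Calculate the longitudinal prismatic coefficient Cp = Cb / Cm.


Formula: Cp = Cb / Cm
Substituting: Cp = 0.659 / 0.968
Result: Cp ≈ 0.68079 (5 s.f.)

0.68079


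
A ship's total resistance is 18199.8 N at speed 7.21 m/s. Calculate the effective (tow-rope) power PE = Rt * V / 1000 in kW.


Formula: PE = Rt * V / 1000 (kW)
Step 1 — PE (W) = 18199.8 * 7.21 = 131220.558 W
Step 2 — PE (kW) = 131220.558 / 1000 ≈ 131.22 kW (5 s.f.)

131.22 kW


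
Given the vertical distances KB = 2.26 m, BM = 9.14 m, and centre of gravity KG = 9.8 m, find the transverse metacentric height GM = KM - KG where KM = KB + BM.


Formula: GM = KB + BM - KG
Step 1 — KM = KB + BM = 2.26 + 9.14 = 11.4 m
Step 2 — GM = KM - KG = 11.4 - 9.8 = 1.6 m

1.6 m


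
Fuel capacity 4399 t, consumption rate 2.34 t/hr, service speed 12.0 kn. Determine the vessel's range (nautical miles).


Formula: endurance = fuel / rate; range = endurance * speed
Step 1 — endurance = 4399 / 2.34 = 1879.9145 hours
Step 2 — range = 1879.9145 * 12.0 ≈ 22559 nautical miles (5 s.f.)

22559 NM


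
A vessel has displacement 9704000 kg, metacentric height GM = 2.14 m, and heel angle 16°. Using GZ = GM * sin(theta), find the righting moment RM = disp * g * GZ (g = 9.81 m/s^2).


Formula: GZ = GM * sin(theta); RM = disp * g * GZ
Step 1 — GZ = 2.14 * sin(16°) = 2.14 * 0.275637 = 0.589863 m
Step 2 — RM = 9704000 * 9.81 * 0.589863 ≈ 56153000 N·m (5 s.f.)

56153000 N·m


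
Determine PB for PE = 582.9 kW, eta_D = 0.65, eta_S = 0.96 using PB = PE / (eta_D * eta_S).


Formula: PB = PE / (eta_D * eta_S)
Step 1 — combined efficiency = eta_D * eta_S = 0.65 * 0.96 = 0.624
Step 2 — PB = 582.9 / 0.624 ≈ 934.13 kW (5 s.f.)

934.13 kW


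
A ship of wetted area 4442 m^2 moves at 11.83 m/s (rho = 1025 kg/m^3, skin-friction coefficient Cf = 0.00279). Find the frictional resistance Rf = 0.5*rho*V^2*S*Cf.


Formula: Rf = 0.5 * rho * V^2 * S * Cf
Step 1 — V^2 = 11.83^2 = 139.9489
Step 2 — 0.5 * rho * V^2 = 0.5 * 1025 * 139.9489 = 71723.81125
Step 3 — Rf = 71723.81125 * 4442 * 0.00279 ≈ 888890 N (5 s.f.)

888890 N


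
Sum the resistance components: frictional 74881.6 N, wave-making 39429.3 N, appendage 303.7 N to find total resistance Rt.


Formula: Rt = Rf + Rw + Ra
Substituting: Rt = 74881.6 + 39429.3 + 303.7
Result: Rt = 114614.6 N

114614.6 N


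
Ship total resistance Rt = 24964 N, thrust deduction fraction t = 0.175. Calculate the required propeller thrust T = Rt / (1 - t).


Formula: T = Rt / (1 - t)
Step 1 — (1 - t) = 1 - 0.175 = 0.825
Step 2 — T = 24964 / 0.825 ≈ 30259 N (5 s.f.)

30259 N


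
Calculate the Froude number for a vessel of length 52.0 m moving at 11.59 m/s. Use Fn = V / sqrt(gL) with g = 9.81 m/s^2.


Formula: Fn = V / sqrt(g * L)
Step 1 — g * L = 9.81 * 52.0 = 510.12
Step 2 — sqrt(g * L) = sqrt(510.12) = 22.585836
Step 3 — Fn = 11.59 / 22.585836 ≈ 0.51315 (5 s.f.)

0.51315


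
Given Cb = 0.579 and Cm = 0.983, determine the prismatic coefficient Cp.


Formula: Cp = Cb / Cm
Substituting: Cp = 0.579 / 0.983
Result: Cp ≈ 0.58901 (5 s.f.)

0.58901


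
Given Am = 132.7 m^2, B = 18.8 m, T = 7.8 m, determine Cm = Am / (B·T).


Formula: Cm = Am / (B * T)
Step 1 — B * T = 18.8 * 7.8 = 146.64 m^2
Step 2 — Cm = 132.7 / 146.64 ≈ 0.90494 (5 s.f.)

0.90494


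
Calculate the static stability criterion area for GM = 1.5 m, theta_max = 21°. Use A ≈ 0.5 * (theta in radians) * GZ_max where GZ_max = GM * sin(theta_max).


Formula: GZ_max = GM * sin(theta); Area = 0.5 * theta_rad * GZ_max
Step 1 — GZ_max = 1.5 * sin(21°) = 1.5 * 0.358368 = 0.537552 m
Step 2 — theta_rad = 21 * pi/180 = 0.366519 rad
Step 3 — Area = 0.5 * 0.366519 * 0.537552 ≈ 0.098512 m·rad (5 s.f.)

0.098512 m·rad


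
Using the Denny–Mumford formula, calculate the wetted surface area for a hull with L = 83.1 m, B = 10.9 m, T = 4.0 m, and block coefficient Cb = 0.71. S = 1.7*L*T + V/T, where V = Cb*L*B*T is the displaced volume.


Formula: S = 1.7*L*T + V/T with V = Cb*L*B*T, i.e. S = L * (1.7*T + Cb*B)
Step 1 — 1.7*T = 1.7 * 4.0 = 6.8 m
Step 2 — Cb*B = 0.71 * 10.9 = 7.739 m
Step 3 — 1.7*T + Cb*B = 6.8 + 7.739 = 14.539 m
Step 4 — S = 83.1 * 14.539 ≈ 1208.2 m^2 (5 s.f.)

1208.2 m^2


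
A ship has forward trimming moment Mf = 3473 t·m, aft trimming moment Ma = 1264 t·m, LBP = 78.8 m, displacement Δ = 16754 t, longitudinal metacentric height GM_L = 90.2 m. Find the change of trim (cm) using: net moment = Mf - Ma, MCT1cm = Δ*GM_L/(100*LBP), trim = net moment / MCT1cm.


Formula: net trimming moment = Mf - Ma; MCT1cm = Δ*GM_L/(100*LBP); trim = net moment / MCT1cm
Step 1 — net trimming moment = 3473 - 1264 = 2209 t·m
Step 2 — MCT1cm = 16754 * 90.2 / (100 * 78.8) = 191.778 t·m/cm
Step 3 — trim = 2209 / 191.778 ≈ 11.519 cm (5 s.f.)

11.519 cm


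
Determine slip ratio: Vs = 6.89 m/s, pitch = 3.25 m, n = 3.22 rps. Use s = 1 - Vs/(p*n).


Formula: s = 1 - Vs / (p * n)
Step 1 — p * n = 3.25 * 3.22 = 10.465
Step 2 — Vs / (p*n) = 6.89 / 10.465 = 0.658385 (6 d.p.)
Step 3 — s = 1 - 0.658385 = 0.341615

0.341615


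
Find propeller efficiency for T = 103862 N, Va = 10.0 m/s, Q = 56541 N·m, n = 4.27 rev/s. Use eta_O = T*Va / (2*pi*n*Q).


Formula: eta = T * Va / (2 * pi * n * Q)
Step 1 — numerator = T * Va = 103862 * 10.0 = 1038620.0
Step 2 — 2 * pi * n = 2 * pi * 4.27 = 26.829201
Step 3 — denominator = 26.829201 * 56541 = 1516949.85
Step 4 — eta = 1038620.0 / 1516949.85 ≈ 0.68468 (5 s.f.)

0.68468


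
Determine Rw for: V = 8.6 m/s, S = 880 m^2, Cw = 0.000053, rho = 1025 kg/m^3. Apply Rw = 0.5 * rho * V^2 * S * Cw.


Formula: Rw = 0.5 * rho * V^2 * S * Cw
Step 1 — V^2 = 8.6^2 = 73.96
Step 2 — 0.5 * rho * V^2 = 0.5 * 1025 * 73.96 = 37904.5
Step 3 — Rw = 37904.5 * 880 * 0.000053 ≈ 1767.9 N (5 s.f.)

1767.9 N


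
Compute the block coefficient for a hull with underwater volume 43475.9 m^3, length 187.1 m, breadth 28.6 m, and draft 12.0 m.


Formula: Cb = V / (L * B * T)
Step 1 — L * B * T = 187.1 * 28.6 * 12.0 = 64212.72 m^3
Step 2 — Cb = 43475.9 / 64212.72 ≈ 0.67706 (5 s.f.)

0.67706


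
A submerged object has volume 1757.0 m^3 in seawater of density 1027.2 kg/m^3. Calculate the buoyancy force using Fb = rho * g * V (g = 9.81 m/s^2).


Formula: Fb = rho * g * V
Substituting: Fb = 1027.2 * 9.81 * 1757.0
Intermediate: 1027.2 * 9.81 = 10076.832
Result: Fb = 10076.832 * 1757.0 ≈ 17705000 N (5 s.f.)

17705000 N


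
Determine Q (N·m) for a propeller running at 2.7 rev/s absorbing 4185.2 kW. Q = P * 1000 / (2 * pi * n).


Formula: Q = P_W / (2 * pi * n)
Step 1 — P_W = 4185.2 kW * 1000 = 4185200.0 W
Step 2 — 2 * pi * n = 2 * pi * 2.7 = 16.9646
Step 3 — Q = 4185200.0 / 16.9646 ≈ 246700 N·m (5 s.f.)

246700 N·m


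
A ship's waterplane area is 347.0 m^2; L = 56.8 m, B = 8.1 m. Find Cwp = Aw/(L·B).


Formula: Cwp = Aw / (L * B)
Step 1 — L * B = 56.8 * 8.1 = 460.08 m^2
Step 2 — Cwp = 347.0 / 460.08 ≈ 0.75422 (5 s.f.)

0.75422


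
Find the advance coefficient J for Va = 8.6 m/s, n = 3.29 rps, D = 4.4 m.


Formula: J = Va / (n * D)
Step 1 — n * D = 3.29 * 4.4 = 14.476
Step 2 — J = 8.6 / 14.476 ≈ 0.59409 (5 s.f.)

0.59409


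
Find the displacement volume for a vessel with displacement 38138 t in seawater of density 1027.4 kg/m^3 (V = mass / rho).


Formula: V = mass / rho
Step 1 — convert tonnes to kg: 38138 t * 1000 = 38138000 kg
Step 2 — V = 38138000 / 1027.4 ≈ 37121 m^3 (5 s.f.)

37121 m^3


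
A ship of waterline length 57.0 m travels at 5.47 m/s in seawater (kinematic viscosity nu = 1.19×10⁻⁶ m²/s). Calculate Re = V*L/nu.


Formula: Re = V * L / nu
Step 1 — V * L = 5.47 * 57.0 = 311.79 m^2/s
Step 2 — Re = 311.79 / 1.19e-6 = 2.62e+08

2.62e+08


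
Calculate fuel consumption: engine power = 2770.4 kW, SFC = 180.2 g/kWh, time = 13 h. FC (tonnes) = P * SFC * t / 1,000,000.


Formula: FC (tonnes) = P * SFC * t / 1,000,000
Step 1 — P * SFC * t = 2770.4 * 180.2 * 13 = 6489939.04 g
Step 2 — FC (tonnes) = 6489939.04 / 1,000,000 ≈ 6.4899 tonnes (5 s.f.)

6.4899 tonnes


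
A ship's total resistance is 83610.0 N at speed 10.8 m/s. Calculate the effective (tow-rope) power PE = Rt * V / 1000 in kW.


Formula: PE = Rt * V / 1000 (kW)
Step 1 — PE (W) = 83610.0 * 10.8 = 902988.0 W
Step 2 — PE (kW) = 902988.0 / 1000 ≈ 902.99 kW (5 s.f.)

902.99 kW


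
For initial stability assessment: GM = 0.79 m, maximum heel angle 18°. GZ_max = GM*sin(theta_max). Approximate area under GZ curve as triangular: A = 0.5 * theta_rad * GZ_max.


Formula: GZ_max = GM * sin(theta); Area = 0.5 * theta_rad * GZ_max
Step 1 — GZ_max = 0.79 * sin(18°) = 0.79 * 0.309017 = 0.244123 m
Step 2 — theta_rad = 18 * pi/180 = 0.314159 rad
Step 3 — Area = 0.5 * 0.314159 * 0.244123 ≈ 0.038347 m·rad (5 s.f.)

0.038347 m·rad


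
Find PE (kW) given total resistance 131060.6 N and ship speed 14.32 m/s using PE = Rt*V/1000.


Formula: PE = Rt * V / 1000 (kW)
Step 1 — PE (W) = 131060.6 * 14.32 = 1876787.792 W
Step 2 — PE (kW) = 1876787.792 / 1000 ≈ 1876.8 kW (5 s.f.)

1876.8 kW


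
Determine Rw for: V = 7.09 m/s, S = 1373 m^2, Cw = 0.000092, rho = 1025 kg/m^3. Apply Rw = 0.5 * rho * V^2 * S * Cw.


Formula: Rw = 0.5 * rho * V^2 * S * Cw
Step 1 — V^2 = 7.09^2 = 50.2681
Step 2 — 0.5 * rho * V^2 = 0.5 * 1025 * 50.2681 = 25762.40125
Step 3 — Rw = 25762.40125 * 1373 * 0.000092 ≈ 3254.2 N (5 s.f.)

3254.2 N


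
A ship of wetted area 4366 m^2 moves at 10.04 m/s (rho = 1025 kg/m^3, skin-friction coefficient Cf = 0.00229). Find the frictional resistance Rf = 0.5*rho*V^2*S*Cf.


Formula: Rf = 0.5 * rho * V^2 * S * Cf
Step 1 — V^2 = 10.04^2 = 100.8016
Step 2 — 0.5 * rho * V^2 = 0.5 * 1025 * 100.8016 = 51660.82
Step 3 — Rf = 51660.82 * 4366 * 0.00229 ≈ 516510 N (5 s.f.)

516510 N


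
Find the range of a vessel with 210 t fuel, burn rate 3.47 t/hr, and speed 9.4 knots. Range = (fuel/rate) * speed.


Formula: endurance = fuel / rate; range = endurance * speed
Step 1 — endurance = 210 / 3.47 = 60.5187 hours
Step 2 — range = 60.5187 * 9.4 ≈ 568.88 nautical miles (5 s.f.)

568.88 NM


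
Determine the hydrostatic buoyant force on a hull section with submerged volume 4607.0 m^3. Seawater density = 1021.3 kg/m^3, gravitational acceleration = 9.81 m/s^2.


Formula: Fb = rho * g * V
Substituting: Fb = 1021.3 * 9.81 * 4607.0
Intermediate: 1021.3 * 9.81 = 10018.953
Result: Fb = 10018.953 * 4607.0 ≈ 46157000 N (5 s.f.)

46157000 N


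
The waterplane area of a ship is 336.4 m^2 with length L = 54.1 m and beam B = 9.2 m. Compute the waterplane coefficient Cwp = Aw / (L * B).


Formula: Cwp = Aw / (L * B)
Step 1 — L * B = 54.1 * 9.2 = 497.72 m^2
Step 2 — Cwp = 336.4 / 497.72 ≈ 0.67588 (5 s.f.)

0.67588


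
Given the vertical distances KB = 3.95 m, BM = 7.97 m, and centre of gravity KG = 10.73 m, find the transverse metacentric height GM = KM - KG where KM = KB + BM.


Formula: GM = KB + BM - KG
Step 1 — KM = KB + BM = 3.95 + 7.97 = 11.92 m
Step 2 — GM = KM - KG = 11.92 - 10.73 = 1.19 m

1.19 m


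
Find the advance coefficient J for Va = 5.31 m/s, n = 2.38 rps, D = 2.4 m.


Formula: J = Va / (n * D)
Step 1 — n * D = 2.38 * 2.4 = 5.712
Step 2 — J = 5.31 / 5.712 ≈ 0.92962 (5 s.f.)

0.92962


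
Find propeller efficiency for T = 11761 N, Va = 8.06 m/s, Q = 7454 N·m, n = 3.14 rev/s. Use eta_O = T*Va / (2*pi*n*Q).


Formula: eta = T * Va / (2 * pi * n * Q)
Step 1 — numerator = T * Va = 11761 * 8.06 = 94793.66
Step 2 — 2 * pi * n = 2 * pi * 3.14 = 19.729202
Step 3 — denominator = 19.729202 * 7454 = 147061.47
Step 4 — eta = 94793.66 / 147061.47 ≈ 0.64459 (5 s.f.)

0.64459


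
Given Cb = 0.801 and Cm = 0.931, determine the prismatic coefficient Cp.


Formula: Cp = Cb / Cm
Substituting: Cp = 0.801 / 0.931
Result: Cp ≈ 0.86037 (5 s.f.)

0.86037


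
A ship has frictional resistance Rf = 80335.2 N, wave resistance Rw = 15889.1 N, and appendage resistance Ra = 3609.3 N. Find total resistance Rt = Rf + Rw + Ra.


Formula: Rt = Rf + Rw + Ra
Substituting: Rt = 80335.2 + 15889.1 + 3609.3
Result: Rt = 99833.6 N

99833.6 N


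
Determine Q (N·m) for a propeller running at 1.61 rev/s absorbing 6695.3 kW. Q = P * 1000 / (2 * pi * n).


Formula: Q = P_W / (2 * pi * n)
Step 1 — P_W = 6695.3 kW * 1000 = 6695300.0 W
Step 2 — 2 * pi * n = 2 * pi * 1.61 = 10.115928
Step 3 — Q = 6695300.0 / 10.115928 ≈ 661860 N·m (5 s.f.)

661860 N·m


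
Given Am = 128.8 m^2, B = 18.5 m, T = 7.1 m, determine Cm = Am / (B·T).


Formula: Cm = Am / (B * T)
Step 1 — B * T = 18.5 * 7.1 = 131.35 m^2
Step 2 — Cm = 128.8 / 131.35 ≈ 0.98059 (5 s.f.)

0.98059


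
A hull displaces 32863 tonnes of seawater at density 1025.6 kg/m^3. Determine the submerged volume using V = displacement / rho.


Formula: V = mass / rho
Step 1 — convert tonnes to kg: 32863 t * 1000 = 32863000 kg
Step 2 — V = 32863000 / 1025.6 ≈ 32043 m^3 (5 s.f.)

32043 m^3


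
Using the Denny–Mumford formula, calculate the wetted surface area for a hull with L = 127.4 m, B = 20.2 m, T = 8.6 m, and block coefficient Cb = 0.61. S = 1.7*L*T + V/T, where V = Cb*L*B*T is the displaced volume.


Formula: S = 1.7*L*T + V/T with V = Cb*L*B*T, i.e. S = L * (1.7*T + Cb*B)
Step 1 — 1.7*T = 1.7 * 8.6 = 14.62 m
Step 2 — Cb*B = 0.61 * 20.2 = 12.322 m
Step 3 — 1.7*T + Cb*B = 14.62 + 12.322 = 26.942 m
Step 4 — S = 127.4 * 26.942 ≈ 3432.4 m^2 (5 s.f.)

3432.4 m^2


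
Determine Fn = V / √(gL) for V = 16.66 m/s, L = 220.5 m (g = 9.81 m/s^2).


Formula: Fn = V / sqrt(g * L)
Step 1 — g * L = 9.81 * 220.5 = 2163.105
Step 2 — sqrt(g * L) = sqrt(2163.105) = 46.509193
Step 3 — Fn = 16.66 / 46.509193 ≈ 0.35821 (5 s.f.)

0.35821


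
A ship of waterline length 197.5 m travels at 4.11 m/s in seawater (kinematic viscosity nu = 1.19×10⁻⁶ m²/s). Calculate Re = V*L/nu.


Formula: Re = V * L / nu
Step 1 — V * L = 4.11 * 197.5 = 811.725 m^2/s
Step 2 — Re = 811.725 / 1.19e-6 = 6.82e+08

6.82e+08


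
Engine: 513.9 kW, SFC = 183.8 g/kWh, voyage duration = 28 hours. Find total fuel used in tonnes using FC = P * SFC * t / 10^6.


Formula: FC (tonnes) = P * SFC * t / 1,000,000
Step 1 — P * SFC * t = 513.9 * 183.8 * 28 = 2644734.96 g
Step 2 — FC (tonnes) = 2644734.96 / 1,000,000 ≈ 2.6447 tonnes (5 s.f.)

2.6447 tonnes


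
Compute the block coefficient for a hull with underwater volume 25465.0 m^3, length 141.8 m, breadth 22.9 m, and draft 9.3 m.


Formula: Cb = V / (L * B * T)
Step 1 — L * B * T = 141.8 * 22.9 * 9.3 = 30199.146 m^3
Step 2 — Cb = 25465.0 / 30199.146 ≈ 0.84324 (5 s.f.)

0.84324


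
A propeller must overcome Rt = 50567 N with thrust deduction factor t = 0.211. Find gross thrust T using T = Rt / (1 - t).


Formula: T = Rt / (1 - t)
Step 1 — (1 - t) = 1 - 0.211 = 0.789
Step 2 — T = 50567 / 0.789 ≈ 64090 N (5 s.f.)

64090 N


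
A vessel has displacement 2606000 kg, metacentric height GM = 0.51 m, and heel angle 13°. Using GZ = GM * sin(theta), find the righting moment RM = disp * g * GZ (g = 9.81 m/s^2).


Formula: GZ = GM * sin(theta); RM = disp * g * GZ
Step 1 — GZ = 0.51 * sin(13°) = 0.51 * 0.224951 = 0.114725 m
Step 2 — RM = 2606000 * 9.81 * 0.114725 ≈ 2932900 N·m (5 s.f.)

2932900 N·m


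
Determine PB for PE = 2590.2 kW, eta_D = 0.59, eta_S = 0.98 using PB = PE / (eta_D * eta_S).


Formula: PB = PE / (eta_D * eta_S)
Step 1 — combined efficiency = eta_D * eta_S = 0.59 * 0.98 = 0.5782
Step 2 — PB = 2590.2 / 0.5782 ≈ 4479.8 kW (5 s.f.)

4479.8 kW


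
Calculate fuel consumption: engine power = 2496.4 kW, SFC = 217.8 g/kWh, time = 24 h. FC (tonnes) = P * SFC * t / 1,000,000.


Formula: FC (tonnes) = P * SFC * t / 1,000,000
Step 1 — P * SFC * t = 2496.4 * 217.8 * 24 = 13049182.08 g
Step 2 — FC (tonnes) = 13049182.08 / 1,000,000 ≈ 13.049 tonnes (5 s.f.)

13.049 tonnes


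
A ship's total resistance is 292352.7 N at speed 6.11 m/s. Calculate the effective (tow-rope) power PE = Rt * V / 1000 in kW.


Formula: PE = Rt * V / 1000 (kW)
Step 1 — PE (W) = 292352.7 * 6.11 = 1786274.997 W
Step 2 — PE (kW) = 1786274.997 / 1000 ≈ 1786.3 kW (5 s.f.)

1786.3 kW


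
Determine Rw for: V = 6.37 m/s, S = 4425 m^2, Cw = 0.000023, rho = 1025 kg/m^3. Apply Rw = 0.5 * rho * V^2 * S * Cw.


Formula: Rw = 0.5 * rho * V^2 * S * Cw
Step 1 — V^2 = 6.37^2 = 40.5769
Step 2 — 0.5 * rho * V^2 = 0.5 * 1025 * 40.5769 = 20795.66125
Step 3 — Rw = 20795.66125 * 4425 * 0.000023 ≈ 2116.5 N (5 s.f.)

2116.5 N


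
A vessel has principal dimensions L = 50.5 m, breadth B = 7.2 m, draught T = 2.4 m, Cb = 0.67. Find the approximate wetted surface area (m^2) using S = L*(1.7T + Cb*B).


Formula: S = 1.7*L*T + V/T with V = Cb*L*B*T, i.e. S = L * (1.7*T + Cb*B)
Step 1 — 1.7*T = 1.7 * 2.4 = 4.08 m
Step 2 — Cb*B = 0.67 * 7.2 = 4.824 m
Step 3 — 1.7*T + Cb*B = 4.08 + 4.824 = 8.904 m
Step 4 — S = 50.5 * 8.904 ≈ 449.65 m^2 (5 s.f.)

449.65 m^2


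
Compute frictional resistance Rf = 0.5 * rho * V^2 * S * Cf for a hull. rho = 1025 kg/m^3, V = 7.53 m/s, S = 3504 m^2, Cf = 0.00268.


Formula: Rf = 0.5 * rho * V^2 * S * Cf
Step 1 — V^2 = 7.53^2 = 56.7009
Step 2 — 0.5 * rho * V^2 = 0.5 * 1025 * 56.7009 = 29059.21125
Step 3 — Rf = 29059.21125 * 3504 * 0.00268 ≈ 272890 N (5 s.f.)

272890 N


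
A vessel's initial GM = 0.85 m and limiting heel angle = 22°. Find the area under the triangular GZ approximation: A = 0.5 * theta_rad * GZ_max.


Formula: GZ_max = GM * sin(theta); Area = 0.5 * theta_rad * GZ_max
Step 1 — GZ_max = 0.85 * sin(22°) = 0.85 * 0.374607 = 0.318416 m
Step 2 — theta_rad = 22 * pi/180 = 0.383972 rad
Step 3 — Area = 0.5 * 0.383972 * 0.318416 ≈ 0.061131 m·rad (5 s.f.)

0.061131 m·rad


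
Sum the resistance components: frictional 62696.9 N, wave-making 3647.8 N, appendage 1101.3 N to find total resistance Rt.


Formula: Rt = Rf + Rw + Ra
Substituting: Rt = 62696.9 + 3647.8 + 1101.3
Result: Rt = 67446.0 N

67446.0 N


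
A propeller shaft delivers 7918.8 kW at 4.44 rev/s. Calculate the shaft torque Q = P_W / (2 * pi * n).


Formula: Q = P_W / (2 * pi * n)
Step 1 — P_W = 7918.8 kW * 1000 = 7918800.0 W
Step 2 — 2 * pi * n = 2 * pi * 4.44 = 27.897343
Step 3 — Q = 7918800.0 / 27.897343 ≈ 283850 N·m (5 s.f.)

283850 N·m


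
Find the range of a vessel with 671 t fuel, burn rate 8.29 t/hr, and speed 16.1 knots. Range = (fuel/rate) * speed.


Formula: endurance = fuel / rate; range = endurance * speed
Step 1 — endurance = 671 / 8.29 = 80.9409 hours
Step 2 — range = 80.9409 * 16.1 ≈ 1303.1 nautical miles (5 s.f.)

1303.1 NM


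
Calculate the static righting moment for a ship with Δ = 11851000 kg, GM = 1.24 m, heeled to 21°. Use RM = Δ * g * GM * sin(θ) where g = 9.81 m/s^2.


Formula: GZ = GM * sin(theta); RM = disp * g * GZ
Step 1 — GZ = 1.24 * sin(21°) = 1.24 * 0.358368 = 0.444376 m
Step 2 — RM = 11851000 * 9.81 * 0.444376 ≈ 51662000 N·m (5 s.f.)

51662000 N·m


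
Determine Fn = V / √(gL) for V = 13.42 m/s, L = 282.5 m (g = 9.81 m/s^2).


Formula: Fn = V / sqrt(g * L)
Step 1 — g * L = 9.81 * 282.5 = 2771.325
Step 2 — sqrt(g * L) = sqrt(2771.325) = 52.643376
Step 3 — Fn = 13.42 / 52.643376 ≈ 0.25492 (5 s.f.)

0.25492


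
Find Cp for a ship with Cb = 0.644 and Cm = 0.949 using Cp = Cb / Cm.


Formula: Cp = Cb / Cm
Substituting: Cp = 0.644 / 0.949
Result: Cp ≈ 0.67861 (5 s.f.)

0.67861


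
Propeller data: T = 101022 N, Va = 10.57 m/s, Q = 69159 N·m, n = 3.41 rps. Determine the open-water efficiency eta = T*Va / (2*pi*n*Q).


Formula: eta = T * Va / (2 * pi * n * Q)
Step 1 — numerator = T * Va = 101022 * 10.57 = 1067802.54
Step 2 — 2 * pi * n = 2 * pi * 3.41 = 21.425662
Step 3 — denominator = 21.425662 * 69159 = 1481777.36
Step 4 — eta = 1067802.54 / 1481777.36 ≈ 0.72062 (5 s.f.)

0.72062


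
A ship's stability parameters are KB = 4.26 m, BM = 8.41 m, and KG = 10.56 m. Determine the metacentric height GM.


Formula: GM = KB + BM - KG
Step 1 — KM = KB + BM = 4.26 + 8.41 = 12.67 m
Step 2 — GM = KM - KG = 12.67 - 10.56 = 2.11 m

2.11 m


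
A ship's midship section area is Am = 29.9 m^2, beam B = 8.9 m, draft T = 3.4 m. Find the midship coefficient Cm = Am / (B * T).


Formula: Cm = Am / (B * T)
Step 1 — B * T = 8.9 * 3.4 = 30.26 m^2
Step 2 — Cm = 29.9 / 30.26 ≈ 0.98810 (5 s.f.)

0.98810


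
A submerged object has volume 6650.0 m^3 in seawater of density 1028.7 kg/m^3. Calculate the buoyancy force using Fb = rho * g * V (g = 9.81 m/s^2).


Formula: Fb = rho * g * V
Substituting: Fb = 1028.7 * 9.81 * 6650.0
Intermediate: 1028.7 * 9.81 = 10091.547
Result: Fb = 10091.547 * 6650.0 ≈ 67109000 N (5 s.f.)

67109000 N


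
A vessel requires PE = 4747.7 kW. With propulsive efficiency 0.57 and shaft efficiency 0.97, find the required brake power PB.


Formula: PB = PE / (eta_D * eta_S)
Step 1 — combined efficiency = eta_D * eta_S = 0.57 * 0.97 = 0.5529
Step 2 — PB = 4747.7 / 0.5529 ≈ 8586.9 kW (5 s.f.)

8586.9 kW


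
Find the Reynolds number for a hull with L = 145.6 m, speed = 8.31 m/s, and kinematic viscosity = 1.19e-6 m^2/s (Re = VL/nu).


Formula: Re = V * L / nu
Step 1 — V * L = 8.31 * 145.6 = 1209.936 m^2/s
Step 2 — Re = 1209.936 / 1.19e-6 = 1.02e+09

1.02e+09


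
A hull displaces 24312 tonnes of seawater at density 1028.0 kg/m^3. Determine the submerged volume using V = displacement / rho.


Formula: V = mass / rho
Step 1 — convert tonnes to kg: 24312 t * 1000 = 24312000 kg
Step 2 — V = 24312000 / 1028.0 ≈ 23650 m^3 (5 s.f.)

23650 m^3


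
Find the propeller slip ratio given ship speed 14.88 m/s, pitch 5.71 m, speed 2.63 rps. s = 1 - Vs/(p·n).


Formula: s = 1 - Vs / (p * n)
Step 1 — p * n = 5.71 * 2.63 = 15.0173
Step 2 — Vs / (p*n) = 14.88 / 15.0173 = 0.990857 (6 d.p.)
Step 3 — s = 1 - 0.990857 = 0.009143

0.009143


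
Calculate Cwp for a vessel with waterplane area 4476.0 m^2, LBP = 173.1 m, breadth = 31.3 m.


Formula: Cwp = Aw / (L * B)
Step 1 — L * B = 173.1 * 31.3 = 5418.03 m^2
Step 2 — Cwp = 4476.0 / 5418.03 ≈ 0.82613 (5 s.f.)

0.82613


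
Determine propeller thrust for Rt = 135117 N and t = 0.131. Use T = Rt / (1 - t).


Formula: T = Rt / (1 - t)
Step 1 — (1 - t) = 1 - 0.131 = 0.869
Step 2 — T = 135117 / 0.869 ≈ 155490 N (5 s.f.)

155490 N


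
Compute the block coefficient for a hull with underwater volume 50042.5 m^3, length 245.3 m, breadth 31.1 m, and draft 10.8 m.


Formula: Cb = V / (L * B * T)
Step 1 — L * B * T = 245.3 * 31.1 * 10.8 = 82391.364 m^3
Step 2 — Cb = 50042.5 / 82391.364 ≈ 0.60738 (5 s.f.)

0.60738


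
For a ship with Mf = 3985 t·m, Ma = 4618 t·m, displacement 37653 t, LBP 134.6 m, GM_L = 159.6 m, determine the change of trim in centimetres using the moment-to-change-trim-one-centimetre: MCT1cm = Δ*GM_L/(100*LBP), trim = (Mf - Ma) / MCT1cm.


Formula: net trimming moment = Mf - Ma; MCT1cm = Δ*GM_L/(100*LBP); trim = net moment / MCT1cm
Step 1 — net trimming moment = 3985 - 4618 = -633 t·m
Step 2 — MCT1cm = 37653 * 159.6 / (100 * 134.6) = 446.465 t·m/cm
Step 3 — trim = -633 / 446.465 ≈ -1.4178 cm (5 s.f.)

-1.4178 cm


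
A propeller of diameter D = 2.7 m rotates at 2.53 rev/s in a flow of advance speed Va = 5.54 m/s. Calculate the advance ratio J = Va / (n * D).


Formula: J = Va / (n * D)
Step 1 — n * D = 2.53 * 2.7 = 6.831
Step 2 — J = 5.54 / 6.831 ≈ 0.81101 (5 s.f.)

0.81101


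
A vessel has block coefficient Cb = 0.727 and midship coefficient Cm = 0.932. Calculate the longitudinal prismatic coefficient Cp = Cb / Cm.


Formula: Cp = Cb / Cm
Substituting: Cp = 0.727 / 0.932
Result: Cp ≈ 0.78004 (5 s.f.)

0.78004


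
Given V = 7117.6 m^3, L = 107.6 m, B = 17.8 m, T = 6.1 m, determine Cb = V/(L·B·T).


Formula: Cb = V / (L * B * T)
Step 1 — L * B * T = 107.6 * 17.8 * 6.1 = 11683.208 m^3
Step 2 — Cb = 7117.6 / 11683.208 ≈ 0.60922 (5 s.f.)

0.60922


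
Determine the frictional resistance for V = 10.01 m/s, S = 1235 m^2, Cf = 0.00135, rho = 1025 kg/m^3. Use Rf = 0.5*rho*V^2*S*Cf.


Formula: Rf = 0.5 * rho * V^2 * S * Cf
Step 1 — V^2 = 10.01^2 = 100.2001
Step 2 — 0.5 * rho * V^2 = 0.5 * 1025 * 100.2001 = 51352.55125
Step 3 — Rf = 51352.55125 * 1235 * 0.00135 ≈ 85618 N (5 s.f.)

85618 N


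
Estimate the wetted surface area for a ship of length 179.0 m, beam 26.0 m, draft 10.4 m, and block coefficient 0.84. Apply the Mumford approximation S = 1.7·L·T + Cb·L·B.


Formula: S = 1.7*L*T + V/T with V = Cb*L*B*T, i.e. S = L * (1.7*T + Cb*B)
Step 1 — 1.7*T = 1.7 * 10.4 = 17.68 m
Step 2 — Cb*B = 0.84 * 26.0 = 21.84 m
Step 3 — 1.7*T + Cb*B = 17.68 + 21.84 = 39.52 m
Step 4 — S = 179.0 * 39.52 ≈ 7074.1 m^2 (5 s.f.)

7074.1 m^2


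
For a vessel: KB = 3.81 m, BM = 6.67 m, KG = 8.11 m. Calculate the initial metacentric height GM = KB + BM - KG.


Formula: GM = KB + BM - KG
Step 1 — KM = KB + BM = 3.81 + 6.67 = 10.48 m
Step 2 — GM = KM - KG = 10.48 - 8.11 = 2.37 m

2.37 m


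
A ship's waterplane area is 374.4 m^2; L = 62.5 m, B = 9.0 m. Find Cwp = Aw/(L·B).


Formula: Cwp = Aw / (L * B)
Step 1 — L * B = 62.5 * 9.0 = 562.5 m^2
Step 2 — Cwp = 374.4 / 562.5 ≈ 0.66560 (5 s.f.)

0.66560


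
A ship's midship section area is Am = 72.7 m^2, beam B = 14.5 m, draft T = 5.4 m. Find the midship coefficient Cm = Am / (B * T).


Formula: Cm = Am / (B * T)
Step 1 — B * T = 14.5 * 5.4 = 78.3 m^2
Step 2 — Cm = 72.7 / 78.3 ≈ 0.92848 (5 s.f.)

0.92848


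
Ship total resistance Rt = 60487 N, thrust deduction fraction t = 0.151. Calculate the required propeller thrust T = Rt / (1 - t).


Formula: T = Rt / (1 - t)
Step 1 — (1 - t) = 1 - 0.151 = 0.849
Step 2 — T = 60487 / 0.849 ≈ 71245 N (5 s.f.)

71245 N


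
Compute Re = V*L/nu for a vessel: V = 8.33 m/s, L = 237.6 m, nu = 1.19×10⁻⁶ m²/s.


Formula: Re = V * L / nu
Step 1 — V * L = 8.33 * 237.6 = 1979.208 m^2/s
Step 2 — Re = 1979.208 / 1.19e-6 = 1.66e+09

1.66e+09


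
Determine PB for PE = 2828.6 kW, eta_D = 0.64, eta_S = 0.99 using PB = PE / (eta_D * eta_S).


Formula: PB = PE / (eta_D * eta_S)
Step 1 — combined efficiency = eta_D * eta_S = 0.64 * 0.99 = 0.6336
Step 2 — PB = 2828.6 / 0.6336 ≈ 4464.3 kW (5 s.f.)

4464.3 kW


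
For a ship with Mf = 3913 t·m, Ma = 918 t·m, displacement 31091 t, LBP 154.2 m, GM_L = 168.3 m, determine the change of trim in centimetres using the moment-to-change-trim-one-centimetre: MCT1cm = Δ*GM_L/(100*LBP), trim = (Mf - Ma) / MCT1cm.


Formula: net trimming moment = Mf - Ma; MCT1cm = Δ*GM_L/(100*LBP); trim = net moment / MCT1cm
Step 1 — net trimming moment = 3913 - 918 = 2995 t·m
Step 2 — MCT1cm = 31091 * 168.3 / (100 * 154.2) = 339.3395 t·m/cm
Step 3 — trim = 2995 / 339.3395 ≈ 8.8260 cm (5 s.f.)

8.8260 cm


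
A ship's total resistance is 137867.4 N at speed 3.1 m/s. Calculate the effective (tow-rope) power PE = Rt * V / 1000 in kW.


Formula: PE = Rt * V / 1000 (kW)
Step 1 — PE (W) = 137867.4 * 3.1 = 427388.94 W
Step 2 — PE (kW) = 427388.94 / 1000 ≈ 427.39 kW (5 s.f.)

427.39 kW


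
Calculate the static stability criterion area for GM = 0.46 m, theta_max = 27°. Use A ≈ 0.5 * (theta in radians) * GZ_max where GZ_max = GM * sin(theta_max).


Formula: GZ_max = GM * sin(theta); Area = 0.5 * theta_rad * GZ_max
Step 1 — GZ_max = 0.46 * sin(27°) = 0.46 * 0.45399 = 0.208835 m
Step 2 — theta_rad = 27 * pi/180 = 0.471239 rad
Step 3 — Area = 0.5 * 0.471239 * 0.208835 ≈ 0.049206 m·rad (5 s.f.)

0.049206 m·rad


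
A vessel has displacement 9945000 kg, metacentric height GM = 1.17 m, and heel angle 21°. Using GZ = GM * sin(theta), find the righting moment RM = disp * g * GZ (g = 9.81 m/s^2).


Formula: GZ = GM * sin(theta); RM = disp * g * GZ
Step 1 — GZ = 1.17 * sin(21°) = 1.17 * 0.358368 = 0.419291 m
Step 2 — RM = 9945000 * 9.81 * 0.419291 ≈ 40906000 N·m (5 s.f.)

40906000 N·m


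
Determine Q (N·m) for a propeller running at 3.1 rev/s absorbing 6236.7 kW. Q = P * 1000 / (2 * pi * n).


Formula: Q = P_W / (2 * pi * n)
Step 1 — P_W = 6236.7 kW * 1000 = 6236700.0 W
Step 2 — 2 * pi * n = 2 * pi * 3.1 = 19.477874
Step 3 — Q = 6236700.0 / 19.477874 ≈ 320190 N·m (5 s.f.)

320190 N·m


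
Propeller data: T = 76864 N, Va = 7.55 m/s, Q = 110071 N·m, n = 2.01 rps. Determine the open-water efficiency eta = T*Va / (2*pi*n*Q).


Formula: eta = T * Va / (2 * pi * n * Q)
Step 1 — numerator = T * Va = 76864 * 7.55 = 580323.2
Step 2 — 2 * pi * n = 2 * pi * 2.01 = 12.629202
Step 3 — denominator = 12.629202 * 110071 = 1390108.89
Step 4 — eta = 580323.2 / 1390108.89 ≈ 0.41747 (5 s.f.)

0.41747


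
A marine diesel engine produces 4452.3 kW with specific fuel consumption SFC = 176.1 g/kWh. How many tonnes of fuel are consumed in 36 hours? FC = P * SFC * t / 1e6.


Formula: FC (tonnes) = P * SFC * t / 1,000,000
Step 1 — P * SFC * t = 4452.3 * 176.1 * 36 = 28225801.08 g
Step 2 — FC (tonnes) = 28225801.08 / 1,000,000 ≈ 28.226 tonnes (5 s.f.)

28.226 tonnes


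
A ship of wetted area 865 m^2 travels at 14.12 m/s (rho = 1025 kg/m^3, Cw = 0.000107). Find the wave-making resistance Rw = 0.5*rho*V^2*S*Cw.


Formula: Rw = 0.5 * rho * V^2 * S * Cw
Step 1 — V^2 = 14.12^2 = 199.3744
Step 2 — 0.5 * rho * V^2 = 0.5 * 1025 * 199.3744 = 102179.38
Step 3 — Rw = 102179.38 * 865 * 0.000107 ≈ 9457.2 N (5 s.f.)

9457.2 N


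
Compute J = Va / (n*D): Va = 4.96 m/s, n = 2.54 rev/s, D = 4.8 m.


Formula: J = Va / (n * D)
Step 1 — n * D = 2.54 * 4.8 = 12.192
Step 2 — J = 4.96 / 12.192 ≈ 0.40682 (5 s.f.)

0.40682


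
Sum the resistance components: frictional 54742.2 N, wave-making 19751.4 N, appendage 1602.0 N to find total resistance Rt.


Formula: Rt = Rf + Rw + Ra
Substituting: Rt = 54742.2 + 19751.4 + 1602.0
Result: Rt = 76095.6 N

76095.6 N


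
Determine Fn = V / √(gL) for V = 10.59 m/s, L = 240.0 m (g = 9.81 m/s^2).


Formula: Fn = V / sqrt(g * L)
Step 1 — g * L = 9.81 * 240.0 = 2354.4
Step 2 — sqrt(g * L) = sqrt(2354.4) = 48.52216
Step 3 — Fn = 10.59 / 48.52216 ≈ 0.21825 (5 s.f.)

0.21825


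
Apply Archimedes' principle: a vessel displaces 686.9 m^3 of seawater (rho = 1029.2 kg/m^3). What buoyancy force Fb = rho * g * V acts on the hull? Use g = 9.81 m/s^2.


Formula: Fb = rho * g * V
Substituting: Fb = 1029.2 * 9.81 * 686.9
Intermediate: 1029.2 * 9.81 = 10096.452
Result: Fb = 10096.452 * 686.9 ≈ 6935300 N (5 s.f.)

6935300 N


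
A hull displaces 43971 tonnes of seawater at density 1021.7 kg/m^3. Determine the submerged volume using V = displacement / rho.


Formula: V = mass / rho
Step 1 — convert tonnes to kg: 43971 t * 1000 = 43971000 kg
Step 2 — V = 43971000 / 1021.7 ≈ 43037 m^3 (5 s.f.)

43037 m^3


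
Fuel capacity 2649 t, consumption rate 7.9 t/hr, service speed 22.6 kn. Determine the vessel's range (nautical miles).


Formula: endurance = fuel / rate; range = endurance * speed
Step 1 — endurance = 2649 / 7.9 = 335.3165 hours
Step 2 — range = 335.3165 * 22.6 ≈ 7578.2 nautical miles (5 s.f.)

7578.2 NM


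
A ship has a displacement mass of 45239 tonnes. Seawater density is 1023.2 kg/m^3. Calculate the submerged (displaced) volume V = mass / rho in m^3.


Formula: V = mass / rho
Step 1 — convert tonnes to kg: 45239 t * 1000 = 45239000 kg
Step 2 — V = 45239000 / 1023.2 ≈ 44213 m^3 (5 s.f.)

44213 m^3


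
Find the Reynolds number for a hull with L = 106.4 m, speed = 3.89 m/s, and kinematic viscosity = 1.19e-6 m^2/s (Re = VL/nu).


Formula: Re = V * L / nu
Step 1 — V * L = 3.89 * 106.4 = 413.896 m^2/s
Step 2 — Re = 413.896 / 1.19e-6 = 3.48e+08

3.48e+08


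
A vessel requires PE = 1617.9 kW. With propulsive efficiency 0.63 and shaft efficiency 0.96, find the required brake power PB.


Formula: PB = PE / (eta_D * eta_S)
Step 1 — combined efficiency = eta_D * eta_S = 0.63 * 0.96 = 0.6048
Step 2 — PB = 1617.9 / 0.6048 ≈ 2675.1 kW (5 s.f.)

2675.1 kW


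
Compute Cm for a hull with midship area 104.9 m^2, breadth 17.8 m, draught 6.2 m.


Formula: Cm = Am / (B * T)
Step 1 — B * T = 17.8 * 6.2 = 110.36 m^2
Step 2 — Cm = 104.9 / 110.36 ≈ 0.95053 (5 s.f.)

0.95053


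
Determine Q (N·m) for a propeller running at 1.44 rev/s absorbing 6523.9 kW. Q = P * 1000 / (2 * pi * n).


Formula: Q = P_W / (2 * pi * n)
Step 1 — P_W = 6523.9 kW * 1000 = 6523900.0 W
Step 2 — 2 * pi * n = 2 * pi * 1.44 = 9.047787
Step 3 — Q = 6523900.0 / 9.047787 ≈ 721050 N·m (5 s.f.)

721050 N·m


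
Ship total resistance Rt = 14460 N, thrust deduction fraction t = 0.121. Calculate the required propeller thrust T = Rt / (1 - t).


Formula: T = Rt / (1 - t)
Step 1 — (1 - t) = 1 - 0.121 = 0.879
Step 2 — T = 14460 / 0.879 ≈ 16451 N (5 s.f.)

16451 N
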